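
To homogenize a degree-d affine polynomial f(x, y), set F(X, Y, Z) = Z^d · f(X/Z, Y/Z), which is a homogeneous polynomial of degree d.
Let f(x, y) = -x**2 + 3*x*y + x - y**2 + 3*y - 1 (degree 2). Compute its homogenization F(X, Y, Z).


F(X, Y, Z) = -X**2 + 3*X*Y + X*Z - Y**2 + 3*Y*Z - Z**2

deg(f) = 2.
Substitute x = X/Z, y = Y/Z into f, then multiply by Z^2.
  monomial -1·x^2·y^0 ↦ -1·X^2·Y^0·Z^0.
  monomial 3·x^1·y^1 ↦ 3·X^1·Y^1·Z^0.
  monomial 1·x^1·y^0 ↦ 1·X^1·Y^0·Z^1.
  monomial -1·x^0·y^2 ↦ -1·X^0·Y^2·Z^0.
  monomial 3·x^0·y^1 ↦ 3·X^0·Y^1·Z^1.
  monomial -1·x^0·y^0 ↦ -1·X^0·Y^0·Z^2.
Collecting: F(X, Y, Z) = -X**2 + 3*X*Y + X*Z - Y**2 + 3*Y*Z - Z**2.


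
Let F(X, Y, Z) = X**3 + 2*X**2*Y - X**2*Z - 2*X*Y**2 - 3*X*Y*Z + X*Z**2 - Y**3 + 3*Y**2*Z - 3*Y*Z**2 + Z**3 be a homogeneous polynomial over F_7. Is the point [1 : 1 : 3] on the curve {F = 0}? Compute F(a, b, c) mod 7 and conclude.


F(1,1,3) ≡ 6 (mod 7); P is NOT on the curve.

Evaluate F(1, 1, 3) term-by-term (mod 7).
  X**3 ↦ 1·1·1·1 = 1
  2*X**2*Y ↦ 2·1·1·1 = 2
  -X**2*Z ↦ -1·1·1·3 = -3
  -2*X*Y**2 ↦ -2·1·1·1 = -2
  -3*X*Y*Z ↦ -3·1·1·3 = -9
  X*Z**2 ↦ 1·1·1·9 = 9
  -Y**3 ↦ -1·1·1·1 = -1
  3*Y**2*Z ↦ 3·1·1·3 = 9
  -3*Y*Z**2 ↦ -3·1·1·9 = -27
  Z**3 ↦ 1·1·1·27 = 27
Sum: F(1, 1, 3) = (1) + (2) + (-3) + (-2) + (-9) + (9) + (-1) + (9) + (-27) + (27) = 6.
Reducing mod 7: 6 ≡ 6 (mod 7).
Since F(a, b, c) ≡ 6 ≠ 0 (mod 7), P does NOT lie on the curve.


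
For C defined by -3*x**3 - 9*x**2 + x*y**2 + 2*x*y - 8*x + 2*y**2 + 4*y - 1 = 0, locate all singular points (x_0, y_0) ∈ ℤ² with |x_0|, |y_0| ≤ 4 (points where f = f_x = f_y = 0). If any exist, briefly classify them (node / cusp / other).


Singular points: {(-1, -1)}; classification: cusp.

Compute partial derivatives:
  f_x = -9*x**2 - 18*x + y**2 + 2*y - 8.
  f_y = 2*x*y + 2*x + 4*y + 4.
Scan x_0 ∈ {−4, ..., 4}. For each x_0, f_y(x_0, y) is a polynomial in y; find its integer roots y ∈ {−4, ..., 4}, then test f_x and f at those candidates.
  x = -4: f_y(-4, y) = -4*y - 4; vanishes at y ∈ {-1}. (-4, -1): f_x = -81 ≠ 0.
  x = -3: f_y(-3, y) = -2*y - 2; vanishes at y ∈ {-1}. (-3, -1): f_x = -36 ≠ 0.
  x = -2: f_y(-2, y) = 0; vanishes at y ∈ {-4, -3, -2, -1, 0, 1, 2, 3, 4}. (-2, -4): f_x = 0 but f = 3 ≠ 0; (-2, -3): f_x = -5 ≠ 0; (-2, -2): f_x = -8 ≠ 0; (-2, -1): f_x = -9 ≠ 0; (-2, 0): f_x = -8 ≠ 0; (-2, 1): f_x = -5 ≠ 0; (-2, 2): f_x = 0 but f = 3 ≠ 0; (-2, 3): f_x = 7 ≠ 0; (-2, 4): f_x = 16 ≠ 0.
  x = -1: f_y(-1, y) = 2*y + 2; vanishes at y ∈ {-1}. (-1, -1): f_x = 0, f = 0 — SINGULAR.
  x = 0: f_y(0, y) = 4*y + 4; vanishes at y ∈ {-1}. (0, -1): f_x = -9 ≠ 0.
  x = 1: f_y(1, y) = 6*y + 6; vanishes at y ∈ {-1}. (1, -1): f_x = -36 ≠ 0.
  x = 2: f_y(2, y) = 8*y + 8; vanishes at y ∈ {-1}. (2, -1): f_x = -81 ≠ 0.
  x = 3: f_y(3, y) = 10*y + 10; vanishes at y ∈ {-1}. (3, -1): f_x = -144 ≠ 0.
  x = 4: f_y(4, y) = 12*y + 12; vanishes at y ∈ {-1}. (4, -1): f_x = -225 ≠ 0.
Only singular point on the grid: (-1, -1).
Classify: substitute x = -1 + u, y = -1 + v and expand: f = -3*u**3 + u*v**2 + v**2.
No constant or linear terms (consistent with a singular point). Quadratic part: v**2. Cubic part: -3*u**3 + u*v**2.
The quadratic part v**2 is a perfect square, so there is a single (double) tangent line v = 0, i.e. y = -1. Restricting the cubic part to that line (v = 0) leaves -3*u**3 ≠ 0, so f is not divisible by v and the branch is v² ≈ 3*u**3 to lowest order — this is a cusp.
Classification: cusp.


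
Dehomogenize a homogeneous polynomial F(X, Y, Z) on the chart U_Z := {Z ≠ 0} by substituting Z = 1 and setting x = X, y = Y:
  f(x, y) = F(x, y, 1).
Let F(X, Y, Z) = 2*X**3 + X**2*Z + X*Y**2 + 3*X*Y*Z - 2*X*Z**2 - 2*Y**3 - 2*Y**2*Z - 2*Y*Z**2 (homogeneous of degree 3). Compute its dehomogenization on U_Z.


f(x, y) = 2*x**3 + x**2 + x*y**2 + 3*x*y - 2*x - 2*y**3 - 2*y**2 - 2*y

On U_Z we set Z = 1. Each monomial c·X^i·Y^j·Z^k in F becomes c·x^i·y^j·1^k = c·x^i·y^j.
Substituting Z = 1: F(X, Y, 1) = 2*x**3 + x**2 + x*y**2 + 3*x*y - 2*x - 2*y**3 - 2*y**2 - 2*y.
Note: deg(f) ≤ deg(F) = 3; strict inequality happens when F is divisible by Z (lost terms).


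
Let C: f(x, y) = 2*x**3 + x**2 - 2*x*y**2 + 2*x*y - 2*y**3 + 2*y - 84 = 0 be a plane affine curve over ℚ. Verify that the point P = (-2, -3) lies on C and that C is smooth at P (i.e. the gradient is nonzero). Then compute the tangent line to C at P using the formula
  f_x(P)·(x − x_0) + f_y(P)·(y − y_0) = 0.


Tangent line at P: -4*x - 80*y - 248 = 0.

Step 1: f(-2, -3) = 0, so P lies on C.
Step 2: partial derivatives
  f_x(x, y) = 6*x**2 + 2*x - 2*y**2 + 2*y, f_y(x, y) = -4*x*y + 2*x - 6*y**2 + 2.
  f_x(P) = -4, f_y(P) = -80 (gradient nonzero, so P is smooth).
Step 3: tangent line at P: -4·(x − -2) + -80·(y − -3) = 0.
Expanding: -4*x - 80*y - 248 = 0.


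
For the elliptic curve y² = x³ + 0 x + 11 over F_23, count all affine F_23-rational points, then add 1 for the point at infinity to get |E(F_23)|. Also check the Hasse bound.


Affine points = {(1, 9), (1, 14), (4, 11), (4, 12), (7, 3), (7, 20), (9, 2), (9, 21), (11, 10), (11, 13), (13, 0), (14, 8), (14, 15), (16, 6), (16, 17), (17, 5), (17, 18), (18, 1), (18, 22), (19, 4), (19, 19), (21, 7), (21, 16)}; affine count = 23; |E(F_23)| = 24.

Discriminant check: Δ ∝ 4a³ + 27b² = 4·0³ + 27·11² = 4·0 + 27·121 ≡ 1 (mod 23). Nonzero ⇒ E is nonsingular.
For each x ∈ F_23, compute rhs = x³ + 0·x + 11 mod 23, then count y ∈ F_23 with y² ≡ rhs.
  x = 0: rhs = 11, matching y values: none (0 points).
  x = 1: rhs = 12, matching y values: 9, 14 (2 points).
  x = 2: rhs = 19, matching y values: none (0 points).
  x = 3: rhs = 15, matching y values: none (0 points).
  x = 4: rhs = 6, matching y values: 11, 12 (2 points).
  x = 5: rhs = 21, matching y values: none (0 points).
  x = 6: rhs = 20, matching y values: none (0 points).
  x = 7: rhs = 9, matching y values: 3, 20 (2 points).
  x = 8: rhs = 17, matching y values: none (0 points).
  x = 9: rhs = 4, matching y values: 2, 21 (2 points).
  x = 10: rhs = 22, matching y values: none (0 points).
  x = 11: rhs = 8, matching y values: 10, 13 (2 points).
  x = 12: rhs = 14, matching y values: none (0 points).
  x = 13: rhs = 0, matching y values: 0 (1 points).
  x = 14: rhs = 18, matching y values: 8, 15 (2 points).
  x = 15: rhs = 5, matching y values: none (0 points).
  x = 16: rhs = 13, matching y values: 6, 17 (2 points).
  x = 17: rhs = 2, matching y values: 5, 18 (2 points).
  x = 18: rhs = 1, matching y values: 1, 22 (2 points).
  x = 19: rhs = 16, matching y values: 4, 19 (2 points).
  x = 20: rhs = 7, matching y values: none (0 points).
  x = 21: rhs = 3, matching y values: 7, 16 (2 points).
  x = 22: rhs = 10, matching y values: none (0 points).
Total affine count: 23.
Full point count |E(F_23)| = 23 + 1 = 24.
Hasse bound: |24 − (23+1)| = |0| = 0 ≤ 2√23 ≈ 9.5917 ✓.


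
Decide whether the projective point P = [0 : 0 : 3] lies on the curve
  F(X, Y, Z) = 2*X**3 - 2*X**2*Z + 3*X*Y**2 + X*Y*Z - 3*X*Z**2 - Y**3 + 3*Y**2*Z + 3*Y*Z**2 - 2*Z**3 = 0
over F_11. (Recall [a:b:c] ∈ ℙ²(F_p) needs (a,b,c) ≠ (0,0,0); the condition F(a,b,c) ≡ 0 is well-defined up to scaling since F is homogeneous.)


F(0,0,3) ≡ 1 (mod 11); P is NOT on the curve.

Evaluate F(0, 0, 3) term-by-term (mod 11).
  2*X**3 ↦ 2·0·1·1 = 0
  -2*X**2*Z ↦ -2·0·1·3 = 0
  3*X*Y**2 ↦ 3·0·0·1 = 0
  X*Y*Z ↦ 1·0·0·3 = 0
  -3*X*Z**2 ↦ -3·0·1·9 = 0
  -Y**3 ↦ -1·1·0·1 = 0
  3*Y**2*Z ↦ 3·1·0·3 = 0
  3*Y*Z**2 ↦ 3·1·0·9 = 0
  -2*Z**3 ↦ -2·1·1·27 = -54
Sum: F(0, 0, 3) = (0) + (0) + (0) + (0) + (0) + (0) + (0) + (0) + (-54) = -54.
Reducing mod 11: -54 ≡ 1 (mod 11).
Since F(a, b, c) ≡ 1 ≠ 0 (mod 11), P does NOT lie on the curve.


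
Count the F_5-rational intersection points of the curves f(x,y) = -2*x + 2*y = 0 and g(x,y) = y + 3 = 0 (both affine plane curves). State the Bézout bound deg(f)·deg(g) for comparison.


Common zeros: {(2, 2)}; count = 1; Bézout bound = 1.

deg(f) = 1, deg(g) = 1, so Bézout bound = 1.
Scan x ∈ F_5. For each x, list the y ∈ F_5 with f(x, y) ≡ 0 and those with g(x, y) ≡ 0 (mod 5); the common zeros in that column are the intersection.
  x = 0: f ≡ 0 at y ∈ {0}; g ≡ 0 at y ∈ {2}; common: ∅.
  x = 1: f ≡ 0 at y ∈ {1}; g ≡ 0 at y ∈ {2}; common: ∅.
  x = 2: f ≡ 0 at y ∈ {2}; g ≡ 0 at y ∈ {2}; common: {2}.
  x = 3: f ≡ 0 at y ∈ {3}; g ≡ 0 at y ∈ {2}; common: ∅.
  x = 4: f ≡ 0 at y ∈ {4}; g ≡ 0 at y ∈ {2}; common: ∅.
Collecting: common zeros = {(2, 2)}, so the count is 1.
Comparison with the Bézout bound: 1 ≤ 1 = deg(f)·deg(g), as expected for curves with no common component (the bound is attained).


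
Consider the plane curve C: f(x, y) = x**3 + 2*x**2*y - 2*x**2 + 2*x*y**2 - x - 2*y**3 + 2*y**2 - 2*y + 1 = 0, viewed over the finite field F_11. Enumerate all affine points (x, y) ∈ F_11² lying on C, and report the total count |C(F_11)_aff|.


Affine F_11-points: {(0, 2), (0, 5), (3, 2), (4, 10), (6, 2), (7, 5), (9, 1), (10, 3)}; count = 8.

For each of the 121 pairs (x, y) ∈ F_11², evaluate f(x, y) mod 11. Record the zeros.
  x = 0: [0↦1, 1↦10, 2↦0, 3↦3, 4↦7, 5↦0, 6↦3, 7↦4, 8↦2, 9↦7, 10↦7]  zeros at y ∈ {2, 5}
  x = 1: [0↦10, 1↦1, 2↦10, 3↦3, 4↦1, 5↦3, 6↦8, 7↦4, 8↦1, 9↦9, 10↦5]  zeros at y ∈ ∅
  x = 2: [0↦10, 1↦9, 2↦8, 3↦6, 4↦2, 5↦6, 6↦6, 7↦1, 8↦1, 9↦5, 10↦1]  zeros at y ∈ ∅
  x = 3: [0↦7, 1↦7, 2↦0, 3↦7, 4↦5, 5↦4, 6↦3, 7↦1, 8↦8, 9↦1, 10↦1]  zeros at y ∈ {2}
  x = 4: [0↦7, 1↦1, 2↦3, 3↦1, 4↦5, 5↦3, 6↦5, 7↦10, 8↦6, 9↦3, 10↦0]  zeros at y ∈ {10}
  x = 5: [0↦5, 1↦8, 2↦1, 3↦5, 4↦8, 5↦9, 6↦7, 7↦1, 8↦1, 9↦6, 10↦4]  zeros at y ∈ ∅
  x = 6: [0↦7, 1↦1, 2↦0, 3↦3, 4↦9, 5↦6, 6↦4, 7↦2, 8↦10, 9↦5, 10↦8]  zeros at y ∈ {2}
  x = 7: [0↦8, 1↦8, 2↦6, 3↦1, 4↦3, 5↦0, 6↦2, 7↦8, 8↦6, 9↦6, 10↦7]  zeros at y ∈ {5}
  x = 8: [0↦3, 1↦2, 2↦3, 3↦5, 4↦7, 5↦8, 6↦7, 7↦3, 8↦6, 9↦4, 10↦7]  zeros at y ∈ ∅
  x = 9: [0↦9, 1↦0, 2↦8, 3↦10, 4↦5, 5↦3, 6↦3, 7↦4, 8↦5, 9↦5, 10↦3]  zeros at y ∈ {1}
  x = 10: [0↦10, 1↦8, 2↦5, 3↦0, 4↦3, 5↦2, 6↦7, 7↦6, 8↦9, 9↦4, 10↦1]  zeros at y ∈ {3}
Collecting zeros: affine points = {(0, 2), (0, 5), (3, 2), (4, 10), (6, 2), (7, 5), (9, 1), (10, 3)}.
Total count |C(F_11)_aff| = 8.


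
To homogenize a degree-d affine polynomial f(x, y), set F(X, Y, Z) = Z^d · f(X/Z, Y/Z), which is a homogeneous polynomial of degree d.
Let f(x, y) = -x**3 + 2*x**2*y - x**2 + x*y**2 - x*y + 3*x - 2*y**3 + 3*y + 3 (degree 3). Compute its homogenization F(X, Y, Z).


F(X, Y, Z) = -X**3 + 2*X**2*Y - X**2*Z + X*Y**2 - X*Y*Z + 3*X*Z**2 - 2*Y**3 + 3*Y*Z**2 + 3*Z**3

deg(f) = 3.
Substitute x = X/Z, y = Y/Z into f, then multiply by Z^3.
  monomial -1·x^3·y^0 ↦ -1·X^3·Y^0·Z^0.
  monomial 2·x^2·y^1 ↦ 2·X^2·Y^1·Z^0.
  monomial -1·x^2·y^0 ↦ -1·X^2·Y^0·Z^1.
  monomial 1·x^1·y^2 ↦ 1·X^1·Y^2·Z^0.
  monomial -1·x^1·y^1 ↦ -1·X^1·Y^1·Z^1.
  monomial 3·x^1·y^0 ↦ 3·X^1·Y^0·Z^2.
  monomial -2·x^0·y^3 ↦ -2·X^0·Y^3·Z^0.
  monomial 3·x^0·y^1 ↦ 3·X^0·Y^1·Z^2.
  monomial 3·x^0·y^0 ↦ 3·X^0·Y^0·Z^3.
Collecting: F(X, Y, Z) = -X**3 + 2*X**2*Y - X**2*Z + X*Y**2 - X*Y*Z + 3*X*Z**2 - 2*Y**3 + 3*Y*Z**2 + 3*Z**3.


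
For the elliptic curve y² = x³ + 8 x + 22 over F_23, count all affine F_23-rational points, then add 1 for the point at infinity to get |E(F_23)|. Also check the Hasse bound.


Affine points = {(1, 10), (1, 13), (2, 0), (3, 2), (3, 21), (4, 7), (4, 16), (5, 7), (5, 16), (8, 0), (9, 8), (9, 15), (12, 11), (12, 12), (13, 0), (14, 7), (14, 16), (18, 8), (18, 15), (19, 8), (19, 15), (22, 6), (22, 17)}; affine count = 23; |E(F_23)| = 24.

Discriminant check: Δ ∝ 4a³ + 27b² = 4·8³ + 27·22² = 4·512 + 27·484 ≡ 5 (mod 23). Nonzero ⇒ E is nonsingular.
For each x ∈ F_23, compute rhs = x³ + 8·x + 22 mod 23, then count y ∈ F_23 with y² ≡ rhs.
  x = 0: rhs = 22, matching y values: none (0 points).
  x = 1: rhs = 8, matching y values: 10, 13 (2 points).
  x = 2: rhs = 0, matching y values: 0 (1 points).
  x = 3: rhs = 4, matching y values: 2, 21 (2 points).
  x = 4: rhs = 3, matching y values: 7, 16 (2 points).
  x = 5: rhs = 3, matching y values: 7, 16 (2 points).
  x = 6: rhs = 10, matching y values: none (0 points).
  x = 7: rhs = 7, matching y values: none (0 points).
  x = 8: rhs = 0, matching y values: 0 (1 points).
  x = 9: rhs = 18, matching y values: 8, 15 (2 points).
  x = 10: rhs = 21, matching y values: none (0 points).
  x = 11: rhs = 15, matching y values: none (0 points).
  x = 12: rhs = 6, matching y values: 11, 12 (2 points).
  x = 13: rhs = 0, matching y values: 0 (1 points).
  x = 14: rhs = 3, matching y values: 7, 16 (2 points).
  x = 15: rhs = 21, matching y values: none (0 points).
  x = 16: rhs = 14, matching y values: none (0 points).
  x = 17: rhs = 11, matching y values: none (0 points).
  x = 18: rhs = 18, matching y values: 8, 15 (2 points).
  x = 19: rhs = 18, matching y values: 8, 15 (2 points).
  x = 20: rhs = 17, matching y values: none (0 points).
  x = 21: rhs = 21, matching y values: none (0 points).
  x = 22: rhs = 13, matching y values: 6, 17 (2 points).
Total affine count: 23.
Full point count |E(F_23)| = 23 + 1 = 24.
Hasse bound: |24 − (23+1)| = |0| = 0 ≤ 2√23 ≈ 9.5917 ✓.


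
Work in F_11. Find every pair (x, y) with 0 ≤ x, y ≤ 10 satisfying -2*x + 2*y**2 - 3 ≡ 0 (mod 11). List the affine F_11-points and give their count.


Affine F_11-points: {(2, 3), (2, 8), (4, 0), (5, 1), (5, 10), (7, 5), (7, 6), (8, 2), (8, 9), (9, 4), (9, 7)}; count = 11.

For each of the 121 pairs (x, y) ∈ F_11², evaluate f(x, y) mod 11. Record the zeros.
  x = 0: [0↦8, 1↦10, 2↦5, 3↦4, 4↦7, 5↦3, 6↦3, 7↦7, 8↦4, 9↦5, 10↦10]  zeros at y ∈ ∅
  x = 1: [0↦6, 1↦8, 2↦3, 3↦2, 4↦5, 5↦1, 6↦1, 7↦5, 8↦2, 9↦3, 10↦8]  zeros at y ∈ ∅
  x = 2: [0↦4, 1↦6, 2↦1, 3↦0, 4↦3, 5↦10, 6↦10, 7↦3, 8↦0, 9↦1, 10↦6]  zeros at y ∈ {3, 8}
  x = 3: [0↦2, 1↦4, 2↦10, 3↦9, 4↦1, 5↦8, 6↦8, 7↦1, 8↦9, 9↦10, 10↦4]  zeros at y ∈ ∅
  x = 4: [0↦0, 1↦2, 2↦8, 3↦7, 4↦10, 5↦6, 6↦6, 7↦10, 8↦7, 9↦8, 10↦2]  zeros at y ∈ {0}
  x = 5: [0↦9, 1↦0, 2↦6, 3↦5, 4↦8, 5↦4, 6↦4, 7↦8, 8↦5, 9↦6, 10↦0]  zeros at y ∈ {1, 10}
  x = 6: [0↦7, 1↦9, 2↦4, 3↦3, 4↦6, 5↦2, 6↦2, 7↦6, 8↦3, 9↦4, 10↦9]  zeros at y ∈ ∅
  x = 7: [0↦5, 1↦7, 2↦2, 3↦1, 4↦4, 5↦0, 6↦0, 7↦4, 8↦1, 9↦2, 10↦7]  zeros at y ∈ {5, 6}
  x = 8: [0↦3, 1↦5, 2↦0, 3↦10, 4↦2, 5↦9, 6↦9, 7↦2, 8↦10, 9↦0, 10↦5]  zeros at y ∈ {2, 9}
  x = 9: [0↦1, 1↦3, 2↦9, 3↦8, 4↦0, 5↦7, 6↦7, 7↦0, 8↦8, 9↦9, 10↦3]  zeros at y ∈ {4, 7}
  x = 10: [0↦10, 1↦1, 2↦7, 3↦6, 4↦9, 5↦5, 6↦5, 7↦9, 8↦6, 9↦7, 10↦1]  zeros at y ∈ ∅
Collecting zeros: affine points = {(2, 3), (2, 8), (4, 0), (5, 1), (5, 10), (7, 5), (7, 6), (8, 2), (8, 9), (9, 4), (9, 7)}.
Total count |C(F_11)_aff| = 11.


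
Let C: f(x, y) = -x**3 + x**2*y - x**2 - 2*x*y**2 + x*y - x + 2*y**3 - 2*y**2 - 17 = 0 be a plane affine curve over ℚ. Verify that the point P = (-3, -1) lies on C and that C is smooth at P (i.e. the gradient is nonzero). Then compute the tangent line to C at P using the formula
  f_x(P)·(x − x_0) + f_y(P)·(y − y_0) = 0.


Tangent line at P: -19*x + 4*y - 53 = 0.

Step 1: f(-3, -1) = 0, so P lies on C.
Step 2: partial derivatives
  f_x(x, y) = -3*x**2 + 2*x*y - 2*x - 2*y**2 + y - 1, f_y(x, y) = x**2 - 4*x*y + x + 6*y**2 - 4*y.
  f_x(P) = -19, f_y(P) = 4 (gradient nonzero, so P is smooth).
Step 3: tangent line at P: -19·(x − -3) + 4·(y − -1) = 0.
Expanding: -19*x + 4*y - 53 = 0.


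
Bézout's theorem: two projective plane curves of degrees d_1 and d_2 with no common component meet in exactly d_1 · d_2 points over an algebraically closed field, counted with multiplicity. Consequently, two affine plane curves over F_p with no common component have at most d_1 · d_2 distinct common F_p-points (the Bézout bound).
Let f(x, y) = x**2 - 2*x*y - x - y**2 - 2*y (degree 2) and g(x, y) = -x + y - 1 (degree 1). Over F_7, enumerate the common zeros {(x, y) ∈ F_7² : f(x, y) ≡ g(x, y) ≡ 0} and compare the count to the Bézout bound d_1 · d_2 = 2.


Common zeros: {(3, 4), (4, 5)}; count = 2; Bézout bound = 2.

deg(f) = 2, deg(g) = 1, so Bézout bound = 2.
Scan x ∈ F_7. For each x, list the y ∈ F_7 with f(x, y) ≡ 0 and those with g(x, y) ≡ 0 (mod 7); the common zeros in that column are the intersection.
  x = 0: f ≡ 0 at y ∈ {0, 5}; g ≡ 0 at y ∈ {1}; common: ∅.
  x = 1: f ≡ 0 at y ∈ {0, 3}; g ≡ 0 at y ∈ {2}; common: ∅.
  x = 2: f ≡ 0 at y ∈ {2, 6}; g ≡ 0 at y ∈ {3}; common: ∅.
  x = 3: f ≡ 0 at y ∈ {2, 4}; g ≡ 0 at y ∈ {4}; common: {4}.
  x = 4: f ≡ 0 at y ∈ {5, 6}; g ≡ 0 at y ∈ {5}; common: {5}.
  x = 5: f ≡ 0 at y ∈ {1}; g ≡ 0 at y ∈ {6}; common: ∅.
  x = 6: f ≡ 0 at y ∈ {3, 4}; g ≡ 0 at y ∈ {0}; common: ∅.
Collecting: common zeros = {(3, 4), (4, 5)}, so the count is 2.
Comparison with the Bézout bound: 2 ≤ 2 = deg(f)·deg(g), as expected for curves with no common component (the bound is attained).


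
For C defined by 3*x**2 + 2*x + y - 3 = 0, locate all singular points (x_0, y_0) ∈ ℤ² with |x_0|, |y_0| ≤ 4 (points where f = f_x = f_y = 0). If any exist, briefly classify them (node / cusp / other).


No singular points in the scanned grid; C is smooth there.

Compute partial derivatives:
  f_x = 6*x + 2.
  f_y = 1.
f_y = 1 is a nonzero constant, so f_y never vanishes: no point (x, y) can satisfy f = f_x = f_y = 0. In particular no (x, y) ∈ {−4, ..., 4}² is singular; the curve is smooth.


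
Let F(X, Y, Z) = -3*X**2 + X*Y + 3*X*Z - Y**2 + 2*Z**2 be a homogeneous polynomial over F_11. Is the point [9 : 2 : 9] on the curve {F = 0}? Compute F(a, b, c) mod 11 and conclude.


F(9,2,9) ≡ 0 (mod 11); P is on the curve.

Evaluate F(9, 2, 9) term-by-term (mod 11).
  -3*X**2 ↦ -3·81·1·1 = -243
  X*Y ↦ 1·9·2·1 = 18
  3*X*Z ↦ 3·9·1·9 = 243
  -Y**2 ↦ -1·1·4·1 = -4
  2*Z**2 ↦ 2·1·1·81 = 162
Sum: F(9, 2, 9) = (-243) + (18) + (243) + (-4) + (162) = 176.
Reducing mod 11: 176 ≡ 0 (mod 11).
Since F(a, b, c) ≡ 0 (mod 11), P lies on the curve.


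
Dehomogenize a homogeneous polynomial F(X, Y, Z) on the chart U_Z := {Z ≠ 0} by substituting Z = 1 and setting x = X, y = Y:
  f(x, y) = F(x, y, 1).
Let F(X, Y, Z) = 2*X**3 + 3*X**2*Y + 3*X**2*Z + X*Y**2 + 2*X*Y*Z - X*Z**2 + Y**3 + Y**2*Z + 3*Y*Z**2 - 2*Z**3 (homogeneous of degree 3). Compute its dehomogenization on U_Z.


f(x, y) = 2*x**3 + 3*x**2*y + 3*x**2 + x*y**2 + 2*x*y - x + y**3 + y**2 + 3*y - 2

On U_Z we set Z = 1. Each monomial c·X^i·Y^j·Z^k in F becomes c·x^i·y^j·1^k = c·x^i·y^j.
Substituting Z = 1: F(X, Y, 1) = 2*x**3 + 3*x**2*y + 3*x**2 + x*y**2 + 2*x*y - x + y**3 + y**2 + 3*y - 2.
Note: deg(f) ≤ deg(F) = 3; strict inequality happens when F is divisible by Z (lost terms).


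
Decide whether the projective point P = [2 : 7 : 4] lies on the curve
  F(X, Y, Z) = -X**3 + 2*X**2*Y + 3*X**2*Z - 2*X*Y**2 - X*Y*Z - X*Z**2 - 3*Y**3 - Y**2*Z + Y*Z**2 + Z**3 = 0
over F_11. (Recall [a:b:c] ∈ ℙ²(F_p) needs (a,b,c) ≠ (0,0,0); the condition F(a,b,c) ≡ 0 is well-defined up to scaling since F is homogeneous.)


F(2,7,4) ≡ 6 (mod 11); P is NOT on the curve.

Evaluate F(2, 7, 4) term-by-term (mod 11).
  -X**3 ↦ -1·8·1·1 = -8
  2*X**2*Y ↦ 2·4·7·1 = 56
  3*X**2*Z ↦ 3·4·1·4 = 48
  -2*X*Y**2 ↦ -2·2·49·1 = -196
  -X*Y*Z ↦ -1·2·7·4 = -56
  -X*Z**2 ↦ -1·2·1·16 = -32
  -3*Y**3 ↦ -3·1·343·1 = -1029
  -Y**2*Z ↦ -1·1·49·4 = -196
  Y*Z**2 ↦ 1·1·7·16 = 112
  Z**3 ↦ 1·1·1·64 = 64
Sum: F(2, 7, 4) = (-8) + (56) + (48) + (-196) + (-56) + (-32) + (-1029) + (-196) + (112) + (64) = -1237.
Reducing mod 11: -1237 ≡ 6 (mod 11).
Since F(a, b, c) ≡ 6 ≠ 0 (mod 11), P does NOT lie on the curve.


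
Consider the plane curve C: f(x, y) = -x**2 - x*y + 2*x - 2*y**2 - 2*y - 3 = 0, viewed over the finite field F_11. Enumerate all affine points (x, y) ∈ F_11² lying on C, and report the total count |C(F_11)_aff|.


Affine F_11-points: {(1, 7), (1, 8), (2, 3), (2, 6), (4, 0), (4, 8), (5, 6), (5, 7), (8, 3), (9, 0)}; count = 10.

For each of the 121 pairs (x, y) ∈ F_11², evaluate f(x, y) mod 11. Record the zeros.
  x = 0: [0↦8, 1↦4, 2↦7, 3↦6, 4↦1, 5↦3, 6↦1, 7↦6, 8↦7, 9↦4, 10↦8]  zeros at y ∈ ∅
  x = 1: [0↦9, 1↦4, 2↦6, 3↦4, 4↦9, 5↦10, 6↦7, 7↦0, 8↦0, 9↦7, 10↦10]  zeros at y ∈ {7, 8}
  x = 2: [0↦8, 1↦2, 2↦3, 3↦0, 4↦4, 5↦4, 6↦0, 7↦3, 8↦2, 9↦8, 10↦10]  zeros at y ∈ {3, 6}
  x = 3: [0↦5, 1↦9, 2↦9, 3↦5, 4↦8, 5↦7, 6↦2, 7↦4, 8↦2, 9↦7, 10↦8]  zeros at y ∈ ∅
  x = 4: [0↦0, 1↦3, 2↦2, 3↦8, 4↦10, 5↦8, 6↦2, 7↦3, 8↦0, 9↦4, 10↦4]  zeros at y ∈ {0, 8}
  x = 5: [0↦4, 1↦6, 2↦4, 3↦9, 4↦10, 5↦7, 6↦0, 7↦0, 8↦7, 9↦10, 10↦9]  zeros at y ∈ {6, 7}
  x = 6: [0↦6, 1↦7, 2↦4, 3↦8, 4↦8, 5↦4, 6↦7, 7↦6, 8↦1, 9↦3, 10↦1]  zeros at y ∈ ∅
  x = 7: [0↦6, 1↦6, 2↦2, 3↦5, 4↦4, 5↦10, 6↦1, 7↦10, 8↦4, 9↦5, 10↦2]  zeros at y ∈ ∅
  x = 8: [0↦4, 1↦3, 2↦9, 3↦0, 4↦9, 5↦3, 6↦4, 7↦1, 8↦5, 9↦5, 10↦1]  zeros at y ∈ {3}
  x = 9: [0↦0, 1↦9, 2↦3, 3↦4, 4↦1, 5↦5, 6↦5, 7↦1, 8↦4, 9↦3, 10↦9]  zeros at y ∈ {0}
  x = 10: [0↦5, 1↦2, 2↦6, 3↦6, 4↦2, 5↦5, 6↦4, 7↦10, 8↦1, 9↦10, 10↦4]  zeros at y ∈ ∅
Collecting zeros: affine points = {(1, 7), (1, 8), (2, 3), (2, 6), (4, 0), (4, 8), (5, 6), (5, 7), (8, 3), (9, 0)}.
Total count |C(F_11)_aff| = 10.


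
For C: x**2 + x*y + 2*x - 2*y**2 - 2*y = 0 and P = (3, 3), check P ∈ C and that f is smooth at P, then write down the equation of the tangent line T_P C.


Tangent line at P: 11*x - 11*y = 0.

Step 1: f(3, 3) = 0, so P lies on C.
Step 2: partial derivatives
  f_x(x, y) = 2*x + y + 2, f_y(x, y) = x - 4*y - 2.
  f_x(P) = 11, f_y(P) = -11 (gradient nonzero, so P is smooth).
Step 3: tangent line at P: 11·(x − 3) + -11·(y − 3) = 0.
Expanding: 11*x - 11*y = 0.


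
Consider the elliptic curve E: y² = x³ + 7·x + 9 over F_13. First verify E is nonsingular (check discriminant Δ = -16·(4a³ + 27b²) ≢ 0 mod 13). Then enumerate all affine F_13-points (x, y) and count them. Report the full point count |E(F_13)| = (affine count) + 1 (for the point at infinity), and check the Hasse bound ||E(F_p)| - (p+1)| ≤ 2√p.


Affine points = {(0, 3), (0, 10), (1, 2), (1, 11), (4, 6), (4, 7), (5, 0), (10, 0), (11, 0), (12, 1), (12, 12)}; affine count = 11; |E(F_13)| = 12.

Discriminant check: Δ ∝ 4a³ + 27b² = 4·7³ + 27·9² = 4·343 + 27·81 ≡ 10 (mod 13). Nonzero ⇒ E is nonsingular.
For each x ∈ F_13, compute rhs = x³ + 7·x + 9 mod 13, then count y ∈ F_13 with y² ≡ rhs.
  x = 0: rhs = 9, matching y values: 3, 10 (2 points).
  x = 1: rhs = 4, matching y values: 2, 11 (2 points).
  x = 2: rhs = 5, matching y values: none (0 points).
  x = 3: rhs = 5, matching y values: none (0 points).
  x = 4: rhs = 10, matching y values: 6, 7 (2 points).
  x = 5: rhs = 0, matching y values: 0 (1 points).
  x = 6: rhs = 7, matching y values: none (0 points).
  x = 7: rhs = 11, matching y values: none (0 points).
  x = 8: rhs = 5, matching y values: none (0 points).
  x = 9: rhs = 8, matching y values: none (0 points).
  x = 10: rhs = 0, matching y values: 0 (1 points).
  x = 11: rhs = 0, matching y values: 0 (1 points).
  x = 12: rhs = 1, matching y values: 1, 12 (2 points).
Total affine count: 11.
Full point count |E(F_13)| = 11 + 1 = 12.
Hasse bound: |12 − (13+1)| = |-2| = 2 ≤ 2√13 ≈ 7.2111 ✓.


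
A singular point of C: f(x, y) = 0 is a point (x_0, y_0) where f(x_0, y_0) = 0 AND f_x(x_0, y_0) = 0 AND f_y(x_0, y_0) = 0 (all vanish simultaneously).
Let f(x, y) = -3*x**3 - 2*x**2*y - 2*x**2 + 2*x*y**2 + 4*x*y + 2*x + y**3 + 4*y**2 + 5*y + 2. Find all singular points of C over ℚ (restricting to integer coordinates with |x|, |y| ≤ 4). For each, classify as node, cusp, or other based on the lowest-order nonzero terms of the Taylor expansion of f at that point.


Singular points: {(0, -1)}; classification: cusp.

Compute partial derivatives:
  f_x = -9*x**2 - 4*x*y - 4*x + 2*y**2 + 4*y + 2.
  f_y = -2*x**2 + 4*x*y + 4*x + 3*y**2 + 8*y + 5.
Scan x_0 ∈ {−4, ..., 4}. For each x_0, f_y(x_0, y) is a polynomial in y; find its integer roots y ∈ {−4, ..., 4}, then test f_x and f at those candidates.
  x = -4: f_y(-4, y) = 3*y**2 - 8*y - 43; no integer root y with |y| ≤ 4.
  x = -3: f_y(-3, y) = 3*y**2 - 4*y - 25; no integer root y with |y| ≤ 4.
  x = -2: f_y(-2, y) = 3*y**2 - 11; no integer root y with |y| ≤ 4.
  x = -1: f_y(-1, y) = 3*y**2 + 4*y - 1; no integer root y with |y| ≤ 4.
  x = 0: f_y(0, y) = 3*y**2 + 8*y + 5; vanishes at y ∈ {-1}. (0, -1): f_x = 0, f = 0 — SINGULAR.
  x = 1: f_y(1, y) = 3*y**2 + 12*y + 7; no integer root y with |y| ≤ 4.
  x = 2: f_y(2, y) = 3*y**2 + 16*y + 5; no integer root y with |y| ≤ 4.
  x = 3: f_y(3, y) = 3*y**2 + 20*y - 1; no integer root y with |y| ≤ 4.
  x = 4: f_y(4, y) = 3*y**2 + 24*y - 11; no integer root y with |y| ≤ 4.
Only singular point on the grid: (0, -1).
Classify: substitute x = 0 + u, y = -1 + v and expand: f = -3*u**3 - 2*u**2*v + 2*u*v**2 + v**3 + v**2.
No constant or linear terms (consistent with a singular point). Quadratic part: v**2. Cubic part: -3*u**3 - 2*u**2*v + 2*u*v**2 + v**3.
The quadratic part v**2 is a perfect square, so there is a single (double) tangent line v = 0, i.e. y = -1. Restricting the cubic part to that line (v = 0) leaves -3*u**3 ≠ 0, so f is not divisible by v and the branch is v² ≈ 3*u**3 to lowest order — this is a cusp.
Classification: cusp.


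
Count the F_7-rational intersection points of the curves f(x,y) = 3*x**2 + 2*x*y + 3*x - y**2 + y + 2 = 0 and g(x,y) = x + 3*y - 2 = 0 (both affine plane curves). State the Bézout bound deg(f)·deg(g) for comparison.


Common zeros: {(6, 1)}; count = 1; Bézout bound = 2.

deg(f) = 2, deg(g) = 1, so Bézout bound = 2.
Scan x ∈ F_7. For each x, list the y ∈ F_7 with f(x, y) ≡ 0 and those with g(x, y) ≡ 0 (mod 7); the common zeros in that column are the intersection.
  x = 0: f ≡ 0 at y ∈ {2, 6}; g ≡ 0 at y ∈ {3}; common: ∅.
  x = 1: f ≡ 0 at y ∈ ∅; g ≡ 0 at y ∈ {5}; common: ∅.
  x = 2: f ≡ 0 at y ∈ {6}; g ≡ 0 at y ∈ {0}; common: ∅.
  x = 3: f ≡ 0 at y ∈ ∅; g ≡ 0 at y ∈ {2}; common: ∅.
  x = 4: f ≡ 0 at y ∈ {1}; g ≡ 0 at y ∈ {4}; common: ∅.
  x = 5: f ≡ 0 at y ∈ ∅; g ≡ 0 at y ∈ {6}; common: ∅.
  x = 6: f ≡ 0 at y ∈ {1, 5}; g ≡ 0 at y ∈ {1}; common: {1}.
Collecting: common zeros = {(6, 1)}, so the count is 1.
Comparison with the Bézout bound: 1 ≤ 2 = deg(f)·deg(g), as expected for curves with no common component (the affine F_7-count falls short of the bound because intersections may lie at infinity, over extension fields, or carry multiplicity).


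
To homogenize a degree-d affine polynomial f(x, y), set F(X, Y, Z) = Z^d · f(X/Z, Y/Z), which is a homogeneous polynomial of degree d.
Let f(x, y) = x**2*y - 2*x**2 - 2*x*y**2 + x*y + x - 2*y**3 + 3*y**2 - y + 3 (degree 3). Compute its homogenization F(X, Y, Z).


F(X, Y, Z) = X**2*Y - 2*X**2*Z - 2*X*Y**2 + X*Y*Z + X*Z**2 - 2*Y**3 + 3*Y**2*Z - Y*Z**2 + 3*Z**3

deg(f) = 3.
Substitute x = X/Z, y = Y/Z into f, then multiply by Z^3.
  monomial 1·x^2·y^1 ↦ 1·X^2·Y^1·Z^0.
  monomial -2·x^2·y^0 ↦ -2·X^2·Y^0·Z^1.
  monomial -2·x^1·y^2 ↦ -2·X^1·Y^2·Z^0.
  monomial 1·x^1·y^1 ↦ 1·X^1·Y^1·Z^1.
  monomial 1·x^1·y^0 ↦ 1·X^1·Y^0·Z^2.
  monomial -2·x^0·y^3 ↦ -2·X^0·Y^3·Z^0.
  monomial 3·x^0·y^2 ↦ 3·X^0·Y^2·Z^1.
  monomial -1·x^0·y^1 ↦ -1·X^0·Y^1·Z^2.
  monomial 3·x^0·y^0 ↦ 3·X^0·Y^0·Z^3.
Collecting: F(X, Y, Z) = X**2*Y - 2*X**2*Z - 2*X*Y**2 + X*Y*Z + X*Z**2 - 2*Y**3 + 3*Y**2*Z - Y*Z**2 + 3*Z**3.


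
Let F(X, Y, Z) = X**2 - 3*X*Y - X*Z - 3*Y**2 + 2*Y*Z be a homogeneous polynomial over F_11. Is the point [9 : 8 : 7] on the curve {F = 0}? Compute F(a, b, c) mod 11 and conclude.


F(9,8,7) ≡ 8 (mod 11); P is NOT on the curve.

Evaluate F(9, 8, 7) term-by-term (mod 11).
  X**2 ↦ 1·81·1·1 = 81
  -3*X*Y ↦ -3·9·8·1 = -216
  -X*Z ↦ -1·9·1·7 = -63
  -3*Y**2 ↦ -3·1·64·1 = -192
  2*Y*Z ↦ 2·1·8·7 = 112
Sum: F(9, 8, 7) = (81) + (-216) + (-63) + (-192) + (112) = -278.
Reducing mod 11: -278 ≡ 8 (mod 11).
Since F(a, b, c) ≡ 8 ≠ 0 (mod 11), P does NOT lie on the curve.


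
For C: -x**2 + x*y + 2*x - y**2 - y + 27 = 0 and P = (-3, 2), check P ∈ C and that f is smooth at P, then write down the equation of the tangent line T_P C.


Tangent line at P: 10*x - 8*y + 46 = 0.

Step 1: f(-3, 2) = 0, so P lies on C.
Step 2: partial derivatives
  f_x(x, y) = -2*x + y + 2, f_y(x, y) = x - 2*y - 1.
  f_x(P) = 10, f_y(P) = -8 (gradient nonzero, so P is smooth).
Step 3: tangent line at P: 10·(x − -3) + -8·(y − 2) = 0.
Expanding: 10*x - 8*y + 46 = 0.


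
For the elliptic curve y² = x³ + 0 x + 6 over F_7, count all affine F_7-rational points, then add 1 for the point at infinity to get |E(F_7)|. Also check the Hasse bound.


Affine points = {(1, 0), (2, 0), (4, 0)}; affine count = 3; |E(F_7)| = 4.

Discriminant check: Δ ∝ 4a³ + 27b² = 4·0³ + 27·6² = 4·0 + 27·36 ≡ 6 (mod 7). Nonzero ⇒ E is nonsingular.
For each x ∈ F_7, compute rhs = x³ + 0·x + 6 mod 7, then count y ∈ F_7 with y² ≡ rhs.
  x = 0: rhs = 6, matching y values: none (0 points).
  x = 1: rhs = 0, matching y values: 0 (1 points).
  x = 2: rhs = 0, matching y values: 0 (1 points).
  x = 3: rhs = 5, matching y values: none (0 points).
  x = 4: rhs = 0, matching y values: 0 (1 points).
  x = 5: rhs = 5, matching y values: none (0 points).
  x = 6: rhs = 5, matching y values: none (0 points).
Total affine count: 3.
Full point count |E(F_7)| = 3 + 1 = 4.
Hasse bound: |4 − (7+1)| = |-4| = 4 ≤ 2√7 ≈ 5.2915 ✓.


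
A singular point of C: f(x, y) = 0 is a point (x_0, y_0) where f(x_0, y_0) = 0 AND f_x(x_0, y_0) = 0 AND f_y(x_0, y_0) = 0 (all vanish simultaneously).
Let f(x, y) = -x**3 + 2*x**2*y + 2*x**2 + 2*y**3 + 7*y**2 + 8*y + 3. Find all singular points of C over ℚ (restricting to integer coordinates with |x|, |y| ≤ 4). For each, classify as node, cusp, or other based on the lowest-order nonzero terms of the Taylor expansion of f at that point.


Singular points: {(0, -1)}; classification: cusp.

Compute partial derivatives:
  f_x = -3*x**2 + 4*x*y + 4*x.
  f_y = 2*x**2 + 6*y**2 + 14*y + 8.
Scan x_0 ∈ {−4, ..., 4}. For each x_0, f_y(x_0, y) is a polynomial in y; find its integer roots y ∈ {−4, ..., 4}, then test f_x and f at those candidates.
  x = -4: f_y(-4, y) = 6*y**2 + 14*y + 40; no integer root y with |y| ≤ 4.
  x = -3: f_y(-3, y) = 6*y**2 + 14*y + 26; no integer root y with |y| ≤ 4.
  x = -2: f_y(-2, y) = 6*y**2 + 14*y + 16; no integer root y with |y| ≤ 4.
  x = -1: f_y(-1, y) = 6*y**2 + 14*y + 10; no integer root y with |y| ≤ 4.
  x = 0: f_y(0, y) = 6*y**2 + 14*y + 8; vanishes at y ∈ {-1}. (0, -1): f_x = 0, f = 0 — SINGULAR.
  x = 1: f_y(1, y) = 6*y**2 + 14*y + 10; no integer root y with |y| ≤ 4.
  x = 2: f_y(2, y) = 6*y**2 + 14*y + 16; no integer root y with |y| ≤ 4.
  x = 3: f_y(3, y) = 6*y**2 + 14*y + 26; no integer root y with |y| ≤ 4.
  x = 4: f_y(4, y) = 6*y**2 + 14*y + 40; no integer root y with |y| ≤ 4.
Only singular point on the grid: (0, -1).
Classify: substitute x = 0 + u, y = -1 + v and expand: f = -u**3 + 2*u**2*v + 2*v**3 + v**2.
No constant or linear terms (consistent with a singular point). Quadratic part: v**2. Cubic part: -u**3 + 2*u**2*v + 2*v**3.
The quadratic part v**2 is a perfect square, so there is a single (double) tangent line v = 0, i.e. y = -1. Restricting the cubic part to that line (v = 0) leaves -u**3 ≠ 0, so f is not divisible by v and the branch is v² ≈ u**3 to lowest order — this is a cusp.
Classification: cusp.


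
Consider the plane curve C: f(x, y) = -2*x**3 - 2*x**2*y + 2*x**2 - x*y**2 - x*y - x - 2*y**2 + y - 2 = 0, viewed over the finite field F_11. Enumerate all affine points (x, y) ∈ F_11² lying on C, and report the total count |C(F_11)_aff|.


Affine F_11-points: {(1, 5), (1, 9), (3, 1), (3, 6), (4, 1), (4, 6), (6, 3), (6, 8), (7, 3), (7, 5), (8, 4), (8, 10), (9, 7), (10, 5), (10, 6)}; count = 15.

For each of the 121 pairs (x, y) ∈ F_11², evaluate f(x, y) mod 11. Record the zeros.
  x = 0: [0↦9, 1↦8, 2↦3, 3↦5, 4↦3, 5↦8, 6↦9, 7↦6, 8↦10, 9↦10, 10↦6]  zeros at y ∈ ∅
  x = 1: [0↦8, 1↦3, 2↦3, 3↦8, 4↦7, 5↦0, 6↦9, 7↦1, 8↦9, 9↦0, 10↦7]  zeros at y ∈ {5, 9}
  x = 2: [0↦10, 1↦8, 2↦9, 3↦2, 4↦9, 5↦8, 6↦10, 7↦4, 8↦1, 9↦1, 10↦4]  zeros at y ∈ ∅
  x = 3: [0↦3, 1↦0, 2↦9, 3↦8, 4↦8, 5↦9, 6↦0, 7↦3, 8↦7, 9↦1, 10↦7]  zeros at y ∈ {1, 6}
  x = 4: [0↦8, 1↦0, 2↦2, 3↦3, 4↦3, 5↦2, 6↦0, 7↦8, 8↦4, 9↦10, 10↦4]  zeros at y ∈ {1, 6}
  x = 5: [0↦2, 1↦7, 2↦9, 3↦8, 4↦4, 5↦8, 6↦9, 7↦7, 8↦2, 9↦5, 10↦5]  zeros at y ∈ ∅
  x = 6: [0↦6, 1↦9, 2↦7, 3↦0, 4↦10, 5↦4, 6↦4, 7↦10, 8↦0, 9↦7, 10↦9]  zeros at y ∈ {3, 8}
  x = 7: [0↦8, 1↦5, 2↦6, 3↦0, 4↦9, 5↦0, 6↦6, 7↦5, 8↦8, 9↦4, 10↦4]  zeros at y ∈ {3, 5}
  x = 8: [0↦7, 1↦5, 2↦5, 3↦7, 4↦0, 5↦6, 6↦3, 7↦2, 8↦3, 9↦6, 10↦0]  zeros at y ∈ {4, 10}
  x = 9: [0↦2, 1↦8, 2↦3, 3↦9, 4↦4, 5↦10, 6↦5, 7↦0, 8↦6, 9↦1, 10↦7]  zeros at y ∈ {7}
  x = 10: [0↦3, 1↦2, 2↦10, 3↦5, 4↦9, 5↦0, 6↦0, 7↦9, 8↦5, 9↦10, 10↦2]  zeros at y ∈ {5, 6}
Collecting zeros: affine points = {(1, 5), (1, 9), (3, 1), (3, 6), (4, 1), (4, 6), (6, 3), (6, 8), (7, 3), (7, 5), (8, 4), (8, 10), (9, 7), (10, 5), (10, 6)}.
Total count |C(F_11)_aff| = 15.


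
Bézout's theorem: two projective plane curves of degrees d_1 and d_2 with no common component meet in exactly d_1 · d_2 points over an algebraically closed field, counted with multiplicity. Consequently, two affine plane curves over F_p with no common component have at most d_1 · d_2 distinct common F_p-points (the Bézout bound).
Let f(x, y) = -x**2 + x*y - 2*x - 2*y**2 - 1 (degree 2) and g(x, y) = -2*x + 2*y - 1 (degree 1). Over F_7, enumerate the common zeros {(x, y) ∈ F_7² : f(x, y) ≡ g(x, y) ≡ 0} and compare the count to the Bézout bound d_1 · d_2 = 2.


Common zeros: {(1, 5), (6, 3)}; count = 2; Bézout bound = 2.

deg(f) = 2, deg(g) = 1, so Bézout bound = 2.
Scan x ∈ F_7. For each x, list the y ∈ F_7 with f(x, y) ≡ 0 and those with g(x, y) ≡ 0 (mod 7); the common zeros in that column are the intersection.
  x = 0: f ≡ 0 at y ∈ ∅; g ≡ 0 at y ∈ {4}; common: ∅.
  x = 1: f ≡ 0 at y ∈ {5, 6}; g ≡ 0 at y ∈ {5}; common: {5}.
  x = 2: f ≡ 0 at y ∈ {3, 5}; g ≡ 0 at y ∈ {6}; common: ∅.
  x = 3: f ≡ 0 at y ∈ {6}; g ≡ 0 at y ∈ {0}; common: ∅.
  x = 4: f ≡ 0 at y ∈ ∅; g ≡ 0 at y ∈ {1}; common: ∅.
  x = 5: f ≡ 0 at y ∈ ∅; g ≡ 0 at y ∈ {2}; common: ∅.
  x = 6: f ≡ 0 at y ∈ {0, 3}; g ≡ 0 at y ∈ {3}; common: {3}.
Collecting: common zeros = {(1, 5), (6, 3)}, so the count is 2.
Comparison with the Bézout bound: 2 ≤ 2 = deg(f)·deg(g), as expected for curves with no common component (the bound is attained).


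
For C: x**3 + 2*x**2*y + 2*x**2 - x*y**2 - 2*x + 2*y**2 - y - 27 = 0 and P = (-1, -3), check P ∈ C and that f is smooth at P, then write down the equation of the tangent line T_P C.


Tangent line at P: -17*y - 51 = 0.

Step 1: f(-1, -3) = 0, so P lies on C.
Step 2: partial derivatives
  f_x(x, y) = 3*x**2 + 4*x*y + 4*x - y**2 - 2, f_y(x, y) = 2*x**2 - 2*x*y + 4*y - 1.
  f_x(P) = 0, f_y(P) = -17 (gradient nonzero, so P is smooth).
Step 3: tangent line at P: 0·(x − -1) + -17·(y − -3) = 0.
Expanding: -17*y - 51 = 0.


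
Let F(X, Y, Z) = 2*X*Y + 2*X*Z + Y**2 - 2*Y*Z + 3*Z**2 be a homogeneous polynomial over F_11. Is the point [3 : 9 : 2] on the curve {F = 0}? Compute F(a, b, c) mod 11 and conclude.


F(3,9,2) ≡ 2 (mod 11); P is NOT on the curve.

Evaluate F(3, 9, 2) term-by-term (mod 11).
  2*X*Y ↦ 2·3·9·1 = 54
  2*X*Z ↦ 2·3·1·2 = 12
  Y**2 ↦ 1·1·81·1 = 81
  -2*Y*Z ↦ -2·1·9·2 = -36
  3*Z**2 ↦ 3·1·1·4 = 12
Sum: F(3, 9, 2) = (54) + (12) + (81) + (-36) + (12) = 123.
Reducing mod 11: 123 ≡ 2 (mod 11).
Since F(a, b, c) ≡ 2 ≠ 0 (mod 11), P does NOT lie on the curve.


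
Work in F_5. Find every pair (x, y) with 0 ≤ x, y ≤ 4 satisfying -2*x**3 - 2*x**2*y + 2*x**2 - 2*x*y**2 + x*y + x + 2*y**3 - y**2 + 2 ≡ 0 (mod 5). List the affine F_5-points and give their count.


Affine F_5-points: {(1, 2), (2, 2), (2, 4), (3, 3), (3, 4), (4, 0), (4, 1)}; count = 7.

For each of the 25 pairs (x, y) ∈ F_5², evaluate f(x, y) mod 5. Record the zeros.
  x = 0: [0↦2, 1↦3, 2↦4, 3↦2, 4↦4]  zeros at y ∈ ∅
  x = 1: [0↦3, 1↦1, 2↦0, 3↦2, 4↦4]  zeros at y ∈ {2}
  x = 2: [0↦1, 1↦2, 2↦0, 3↦2, 4↦0]  zeros at y ∈ {2, 4}
  x = 3: [0↦4, 1↦4, 2↦2, 3↦0, 4↦0]  zeros at y ∈ {3, 4}
  x = 4: [0↦0, 1↦0, 2↦4, 3↦4, 4↦2]  zeros at y ∈ {0, 1}
Collecting zeros: affine points = {(1, 2), (2, 2), (2, 4), (3, 3), (3, 4), (4, 0), (4, 1)}.
Total count |C(F_5)_aff| = 7.


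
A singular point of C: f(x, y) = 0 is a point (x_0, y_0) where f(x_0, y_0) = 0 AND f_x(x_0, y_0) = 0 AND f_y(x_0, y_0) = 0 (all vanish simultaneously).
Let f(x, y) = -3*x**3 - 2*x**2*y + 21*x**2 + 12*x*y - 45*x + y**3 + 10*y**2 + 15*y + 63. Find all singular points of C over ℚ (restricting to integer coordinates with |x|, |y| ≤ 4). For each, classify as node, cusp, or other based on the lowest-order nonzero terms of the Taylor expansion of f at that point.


Singular points: {(3, -3)}; classification: cusp.

Compute partial derivatives:
  f_x = -9*x**2 - 4*x*y + 42*x + 12*y - 45.
  f_y = -2*x**2 + 12*x + 3*y**2 + 20*y + 15.
Scan x_0 ∈ {−4, ..., 4}. For each x_0, f_y(x_0, y) is a polynomial in y; find its integer roots y ∈ {−4, ..., 4}, then test f_x and f at those candidates.
  x = -4: f_y(-4, y) = 3*y**2 + 20*y - 65; no integer root y with |y| ≤ 4.
  x = -3: f_y(-3, y) = 3*y**2 + 20*y - 39; no integer root y with |y| ≤ 4.
  x = -2: f_y(-2, y) = 3*y**2 + 20*y - 17; no integer root y with |y| ≤ 4.
  x = -1: f_y(-1, y) = 3*y**2 + 20*y + 1; no integer root y with |y| ≤ 4.
  x = 0: f_y(0, y) = 3*y**2 + 20*y + 15; no integer root y with |y| ≤ 4.
  x = 1: f_y(1, y) = 3*y**2 + 20*y + 25; no integer root y with |y| ≤ 4.
  x = 2: f_y(2, y) = 3*y**2 + 20*y + 31; no integer root y with |y| ≤ 4.
  x = 3: f_y(3, y) = 3*y**2 + 20*y + 33; vanishes at y ∈ {-3}. (3, -3): f_x = 0, f = 0 — SINGULAR.
  x = 4: f_y(4, y) = 3*y**2 + 20*y + 31; no integer root y with |y| ≤ 4.
Only singular point on the grid: (3, -3).
Classify: substitute x = 3 + u, y = -3 + v and expand: f = -3*u**3 - 2*u**2*v + v**3 + v**2.
No constant or linear terms (consistent with a singular point). Quadratic part: v**2. Cubic part: -3*u**3 - 2*u**2*v + v**3.
The quadratic part v**2 is a perfect square, so there is a single (double) tangent line v = 0, i.e. y = -3. Restricting the cubic part to that line (v = 0) leaves -3*u**3 ≠ 0, so f is not divisible by v and the branch is v² ≈ 3*u**3 to lowest order — this is a cusp.
Classification: cusp.


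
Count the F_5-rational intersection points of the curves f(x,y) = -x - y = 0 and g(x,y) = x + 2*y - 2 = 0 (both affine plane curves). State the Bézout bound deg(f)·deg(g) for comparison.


Common zeros: {(3, 2)}; count = 1; Bézout bound = 1.

deg(f) = 1, deg(g) = 1, so Bézout bound = 1.
Scan x ∈ F_5. For each x, list the y ∈ F_5 with f(x, y) ≡ 0 and those with g(x, y) ≡ 0 (mod 5); the common zeros in that column are the intersection.
  x = 0: f ≡ 0 at y ∈ {0}; g ≡ 0 at y ∈ {1}; common: ∅.
  x = 1: f ≡ 0 at y ∈ {4}; g ≡ 0 at y ∈ {3}; common: ∅.
  x = 2: f ≡ 0 at y ∈ {3}; g ≡ 0 at y ∈ {0}; common: ∅.
  x = 3: f ≡ 0 at y ∈ {2}; g ≡ 0 at y ∈ {2}; common: {2}.
  x = 4: f ≡ 0 at y ∈ {1}; g ≡ 0 at y ∈ {4}; common: ∅.
Collecting: common zeros = {(3, 2)}, so the count is 1.
Comparison with the Bézout bound: 1 ≤ 1 = deg(f)·deg(g), as expected for curves with no common component (the bound is attained).
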